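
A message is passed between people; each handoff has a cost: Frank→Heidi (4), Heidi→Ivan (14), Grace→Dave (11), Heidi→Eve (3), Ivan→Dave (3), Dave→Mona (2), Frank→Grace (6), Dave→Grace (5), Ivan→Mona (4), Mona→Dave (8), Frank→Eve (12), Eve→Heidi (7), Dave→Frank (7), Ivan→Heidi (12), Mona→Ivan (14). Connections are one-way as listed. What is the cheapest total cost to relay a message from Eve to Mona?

Candidate routes:
Eve → Heidi → Ivan → Mona: 7 + 14 + 4 = 25
Eve → Heidi → Ivan → Dave → Mona: 7 + 14 + 3 + 2 = 26
The minimum is 25.

25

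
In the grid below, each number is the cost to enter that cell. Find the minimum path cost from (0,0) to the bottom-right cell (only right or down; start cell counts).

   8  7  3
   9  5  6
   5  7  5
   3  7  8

One optimal route is (0,0)→(0,1)→(0,2)→(1,2)→(2,2)→(3,2).
Its cost is 8 + 7 + 3 + 6 + 5 + 8 = 37.

37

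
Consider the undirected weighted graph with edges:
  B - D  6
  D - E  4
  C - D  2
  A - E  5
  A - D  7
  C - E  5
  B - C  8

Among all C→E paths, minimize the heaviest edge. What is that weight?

4

Routes from C to E:
C→B→D→A→E: max(8, 6, 7, 5) = 8
C→B→D→E: max(8, 6, 4) = 8
C→D→A→E: max(2, 7, 5) = 7
C→D→E: max(2, 4) = 4
C→E: max(5) = 5
Best route has worst link 4.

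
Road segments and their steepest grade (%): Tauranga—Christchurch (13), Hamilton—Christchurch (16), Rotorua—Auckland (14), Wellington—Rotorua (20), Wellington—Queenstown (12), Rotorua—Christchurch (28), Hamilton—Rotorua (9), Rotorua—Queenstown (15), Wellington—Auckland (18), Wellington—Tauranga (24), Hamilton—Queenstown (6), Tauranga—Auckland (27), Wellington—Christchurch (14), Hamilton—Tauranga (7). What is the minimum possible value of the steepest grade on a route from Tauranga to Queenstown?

7

Some routes from Tauranga to Queenstown:
Tauranga → Hamilton → Rotorua → Queenstown: max(7, 9, 15) = 15
Tauranga → Christchurch → Wellington → Queenstown: max(13, 14, 12) = 14
Tauranga → Christchurch → Hamilton → Rotorua → Queenstown: max(13, 16, 9, 15) = 16
Tauranga → Hamilton → Christchurch → Wellington → Queenstown: max(7, 16, 14, 12) = 16
Tauranga → Hamilton → Queenstown: max(7, 6) = 7
Smallest bottleneck: 7%.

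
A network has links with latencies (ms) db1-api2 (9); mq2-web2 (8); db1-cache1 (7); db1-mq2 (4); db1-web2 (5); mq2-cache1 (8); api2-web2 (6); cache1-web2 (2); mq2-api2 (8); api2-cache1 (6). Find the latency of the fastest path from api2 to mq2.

8

Comparing a few candidate routes:
api2 - mq2: 8
api2 - web2 - mq2: 6 + 8 = 14
api2 - cache1 - mq2: 6 + 8 = 14
api2 - db1 - mq2: 9 + 4 = 13
Best route has total 8 ms.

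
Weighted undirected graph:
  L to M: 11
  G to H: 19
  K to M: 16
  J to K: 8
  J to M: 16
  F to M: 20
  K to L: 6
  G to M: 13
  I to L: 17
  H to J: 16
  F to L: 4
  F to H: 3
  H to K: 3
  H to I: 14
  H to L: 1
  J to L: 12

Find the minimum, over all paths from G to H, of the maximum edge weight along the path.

13

Comparing a few candidate routes:
G→M→L→K→H: max(13, 11, 6, 3) = 13
G→M→L→F→H: max(13, 11, 4, 3) = 13
G→M→L→J→K→H: max(13, 11, 12, 8, 3) = 13
Smallest bottleneck: 13.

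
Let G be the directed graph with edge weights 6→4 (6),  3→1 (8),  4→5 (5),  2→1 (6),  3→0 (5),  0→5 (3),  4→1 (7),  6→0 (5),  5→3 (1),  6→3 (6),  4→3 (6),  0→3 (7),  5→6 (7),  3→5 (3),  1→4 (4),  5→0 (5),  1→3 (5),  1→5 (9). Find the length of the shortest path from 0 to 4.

A few of the 0→4 routes:
0-5-6-4: 3 + 7 + 6 = 16
0-3-1-4: 7 + 8 + 4 = 19
0-5-3-1-4: 3 + 1 + 8 + 4 = 16
The minimum is 16.

16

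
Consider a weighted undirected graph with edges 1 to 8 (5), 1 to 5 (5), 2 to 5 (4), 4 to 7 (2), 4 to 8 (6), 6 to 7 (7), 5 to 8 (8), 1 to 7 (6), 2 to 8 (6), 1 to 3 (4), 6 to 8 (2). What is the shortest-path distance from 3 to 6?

11

A few of the 3→6 routes:
3 -> 1 -> 5 -> 2 -> 8 -> 6: 4 + 5 + 4 + 6 + 2 = 21
3 -> 1 -> 8 -> 6: 4 + 5 + 2 = 11
3 -> 1 -> 7 -> 6: 4 + 6 + 7 = 17
3 -> 1 -> 5 -> 8 -> 6: 4 + 5 + 8 + 2 = 19
3 -> 1 -> 7 -> 4 -> 8 -> 6: 4 + 6 + 2 + 6 + 2 = 20
Best route has total 11.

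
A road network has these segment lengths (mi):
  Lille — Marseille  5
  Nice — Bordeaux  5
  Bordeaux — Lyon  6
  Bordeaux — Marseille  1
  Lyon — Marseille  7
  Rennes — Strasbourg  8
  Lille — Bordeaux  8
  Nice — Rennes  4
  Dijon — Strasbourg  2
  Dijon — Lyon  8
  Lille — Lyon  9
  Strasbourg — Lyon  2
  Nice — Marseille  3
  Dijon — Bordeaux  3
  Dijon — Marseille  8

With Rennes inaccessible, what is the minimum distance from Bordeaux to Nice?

A few of the Bordeaux→Nice routes:
Bordeaux → Dijon → Marseille → Nice: 3 + 8 + 3 = 14
Bordeaux → Lyon → Marseille → Nice: 6 + 7 + 3 = 16
Bordeaux → Lille → Marseille → Nice: 8 + 5 + 3 = 16
Bordeaux → Dijon → Strasbourg → Lyon → Marseille → Nice: 3 + 2 + 2 + 7 + 3 = 17
Bordeaux → Marseille → Nice: 1 + 3 = 4
Bordeaux → Nice: 5
Best route has total 4 mi.

4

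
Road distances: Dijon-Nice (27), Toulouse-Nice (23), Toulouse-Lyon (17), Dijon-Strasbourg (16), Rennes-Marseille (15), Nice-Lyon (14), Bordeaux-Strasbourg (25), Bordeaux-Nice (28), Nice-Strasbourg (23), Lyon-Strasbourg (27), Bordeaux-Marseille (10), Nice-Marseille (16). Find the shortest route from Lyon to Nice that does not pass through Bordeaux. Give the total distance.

Paths from Lyon to Nice avoiding Bordeaux:
Lyon-Strasbourg-Nice: 27 + 23 = 50
Lyon-Strasbourg-Dijon-Nice: 27 + 16 + 27 = 70
Lyon-Toulouse-Nice: 17 + 23 = 40
Lyon-Nice: 14
Shortest: 14.

14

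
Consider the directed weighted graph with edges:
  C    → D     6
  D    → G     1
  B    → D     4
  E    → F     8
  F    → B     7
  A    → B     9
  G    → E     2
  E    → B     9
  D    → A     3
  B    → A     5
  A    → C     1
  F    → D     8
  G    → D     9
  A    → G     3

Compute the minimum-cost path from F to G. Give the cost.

Some routes from F to G:
F-D-G: 8 + 1 = 9
F-B-D-G: 7 + 4 + 1 = 12
F-D-A-G: 8 + 3 + 3 = 14
The minimum is 9.

9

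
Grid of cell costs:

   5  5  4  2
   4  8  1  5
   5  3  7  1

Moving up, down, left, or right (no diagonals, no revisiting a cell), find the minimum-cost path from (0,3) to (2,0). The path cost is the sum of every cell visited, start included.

22

Cheapest: (0,3) → (0,2) → (1,2) → (2,2) → (2,1) → (2,0)
  2 + 4 + 1 + 7 + 3 + 5 = 22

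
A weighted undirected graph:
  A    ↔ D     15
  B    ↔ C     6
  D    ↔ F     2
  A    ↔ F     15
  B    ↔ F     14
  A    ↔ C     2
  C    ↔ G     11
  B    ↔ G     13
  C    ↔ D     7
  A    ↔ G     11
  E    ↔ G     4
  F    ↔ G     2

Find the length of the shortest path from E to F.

Some routes from E to F:
E → G → A → C → D → F: 4 + 11 + 2 + 7 + 2 = 26
E → G → F: 4 + 2 = 6
E → G → C → D → F: 4 + 11 + 7 + 2 = 24
E → G → A → F: 4 + 11 + 15 = 30
E → G → B → F: 4 + 13 + 14 = 31
The minimum is 6.

6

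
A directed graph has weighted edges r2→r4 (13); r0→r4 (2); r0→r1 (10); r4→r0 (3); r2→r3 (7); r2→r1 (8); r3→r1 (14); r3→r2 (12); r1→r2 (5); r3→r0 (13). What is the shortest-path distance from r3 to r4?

Paths from r3 to r4:
r3 -> r1 -> r2 -> r4: 14 + 5 + 13 = 32
r3 -> r2 -> r4: 12 + 13 = 25
r3 -> r0 -> r1 -> r2 -> r4: 13 + 10 + 5 + 13 = 41
r3 -> r0 -> r4: 13 + 2 = 15
Best route has total 15.

15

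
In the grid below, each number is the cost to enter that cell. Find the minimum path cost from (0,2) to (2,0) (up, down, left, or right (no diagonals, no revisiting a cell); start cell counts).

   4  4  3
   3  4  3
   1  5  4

One optimal route is (0,2) → (1,2) → (1,1) → (1,0) → (2,0).
Its cost is 3 + 3 + 4 + 3 + 1 = 14.

14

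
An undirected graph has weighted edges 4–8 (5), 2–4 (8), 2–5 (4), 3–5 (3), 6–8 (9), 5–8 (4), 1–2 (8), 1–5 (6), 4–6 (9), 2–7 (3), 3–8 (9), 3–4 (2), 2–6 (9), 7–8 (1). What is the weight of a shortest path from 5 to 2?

4

Checking several routes:
5-2: 4
5-8-7-2: 4 + 1 + 3 = 8
5-1-2: 6 + 8 = 14
5-3-4-2: 3 + 2 + 8 = 13
5-3-4-8-7-2: 3 + 2 + 5 + 1 + 3 = 14
5-3-8-7-2: 3 + 9 + 1 + 3 = 16
The minimum is 4.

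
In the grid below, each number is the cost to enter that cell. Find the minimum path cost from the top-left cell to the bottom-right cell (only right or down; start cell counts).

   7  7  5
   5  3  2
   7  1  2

Path (0,0) → (1,0) → (1,1) → (2,1) → (2,2): 7 + 5 + 3 + 1 + 2 = 18.
(Top row then right column would cost 23.)

18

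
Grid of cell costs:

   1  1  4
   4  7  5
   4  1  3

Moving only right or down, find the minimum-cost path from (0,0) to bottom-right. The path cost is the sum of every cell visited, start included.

Path r0c0→r0c1→r1c1→r2c1→r2c2: 1 + 1 + 7 + 1 + 3 = 13.
(Top row then right column would cost 14.)

13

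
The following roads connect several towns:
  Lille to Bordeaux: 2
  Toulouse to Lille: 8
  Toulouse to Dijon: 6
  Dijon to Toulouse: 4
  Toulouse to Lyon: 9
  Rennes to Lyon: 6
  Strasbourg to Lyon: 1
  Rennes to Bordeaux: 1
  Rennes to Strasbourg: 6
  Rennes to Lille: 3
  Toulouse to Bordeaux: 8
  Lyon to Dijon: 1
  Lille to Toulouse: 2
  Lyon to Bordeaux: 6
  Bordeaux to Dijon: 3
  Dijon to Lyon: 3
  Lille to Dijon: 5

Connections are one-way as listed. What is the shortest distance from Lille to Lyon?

Some routes from Lille to Lyon:
Lille→Bordeaux→Dijon→Lyon: 2 + 3 + 3 = 8
Lille→Dijon→Lyon: 5 + 3 = 8
Lille→Toulouse→Lyon: 2 + 9 = 11
Shortest: 8.

8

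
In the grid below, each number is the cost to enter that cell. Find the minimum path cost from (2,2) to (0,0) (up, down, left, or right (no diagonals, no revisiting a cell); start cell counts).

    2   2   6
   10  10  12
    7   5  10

One optimal route is [2,2] → [2,1] → [1,1] → [0,1] → [0,0].
Its cost is 10 + 5 + 10 + 2 + 2 = 29.

29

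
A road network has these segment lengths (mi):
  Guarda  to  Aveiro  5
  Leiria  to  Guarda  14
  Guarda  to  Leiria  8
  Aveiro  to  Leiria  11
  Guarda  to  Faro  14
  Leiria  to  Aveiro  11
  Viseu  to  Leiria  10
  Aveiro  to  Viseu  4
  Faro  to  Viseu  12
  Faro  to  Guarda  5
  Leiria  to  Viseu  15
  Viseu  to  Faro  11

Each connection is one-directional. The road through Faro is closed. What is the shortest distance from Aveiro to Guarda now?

25

Paths from Aveiro to Guarda avoiding Faro:
Aveiro -> Viseu -> Leiria -> Guarda: 4 + 10 + 14 = 28
Aveiro -> Leiria -> Guarda: 11 + 14 = 25
Best route has total 25 mi.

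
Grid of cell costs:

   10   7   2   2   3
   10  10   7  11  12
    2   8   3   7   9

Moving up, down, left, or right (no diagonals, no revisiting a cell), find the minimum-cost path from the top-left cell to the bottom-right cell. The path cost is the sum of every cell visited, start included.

45

Path [0,0] [0,1] [0,2] [0,3] [0,4] [1,4] [2,4]: 10 + 7 + 2 + 2 + 3 + 12 + 9 = 45.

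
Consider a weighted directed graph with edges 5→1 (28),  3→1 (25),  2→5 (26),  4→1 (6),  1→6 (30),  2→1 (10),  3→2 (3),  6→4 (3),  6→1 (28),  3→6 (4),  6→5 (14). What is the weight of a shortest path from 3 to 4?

Paths from 3 to 4:
3 - 2 - 1 - 6 - 4: 3 + 10 + 30 + 3 = 46
3 - 6 - 4: 4 + 3 = 7
3 - 2 - 5 - 1 - 6 - 4: 3 + 26 + 28 + 30 + 3 = 90
3 - 1 - 6 - 4: 25 + 30 + 3 = 58
Shortest: 7.

7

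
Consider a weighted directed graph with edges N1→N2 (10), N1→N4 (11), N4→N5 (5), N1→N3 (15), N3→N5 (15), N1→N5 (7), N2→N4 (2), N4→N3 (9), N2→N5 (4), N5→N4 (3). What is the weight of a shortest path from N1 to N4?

Routes from N1 to N4:
N1→N4: 11
N1→N2→N5→N4: 10 + 4 + 3 = 17
N1→N3→N5→N4: 15 + 15 + 3 = 33
N1→N5→N4: 7 + 3 = 10
N1→N2→N4: 10 + 2 = 12
The minimum is 10.

10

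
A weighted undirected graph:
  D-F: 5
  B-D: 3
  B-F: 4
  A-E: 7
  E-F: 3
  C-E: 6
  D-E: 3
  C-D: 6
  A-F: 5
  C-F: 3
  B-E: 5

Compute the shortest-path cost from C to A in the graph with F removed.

13

Candidate routes:
C→D→E→A: 6 + 3 + 7 = 16
C→D→B→E→A: 6 + 3 + 5 + 7 = 21
C→E→A: 6 + 7 = 13
Shortest: 13.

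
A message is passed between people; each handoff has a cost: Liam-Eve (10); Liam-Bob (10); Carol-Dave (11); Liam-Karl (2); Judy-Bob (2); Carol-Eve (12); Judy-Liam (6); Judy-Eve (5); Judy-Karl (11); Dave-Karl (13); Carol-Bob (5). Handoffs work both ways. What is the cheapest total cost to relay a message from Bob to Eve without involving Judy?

Routes from Bob to Eve avoiding Judy:
Bob → Liam → Karl → Dave → Carol → Eve: 10 + 2 + 13 + 11 + 12 = 48
Bob → Carol → Dave → Karl → Liam → Eve: 5 + 11 + 13 + 2 + 10 = 41
Bob → Carol → Eve: 5 + 12 = 17
Bob → Liam → Eve: 10 + 10 = 20
Shortest: 17.

17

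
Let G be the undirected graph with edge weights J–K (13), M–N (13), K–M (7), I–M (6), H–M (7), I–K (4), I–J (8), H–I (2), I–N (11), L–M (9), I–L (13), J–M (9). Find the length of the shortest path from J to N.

19

Some routes from J to N:
J-I-N: 8 + 11 = 19
J-M-N: 9 + 13 = 22
J-M-I-N: 9 + 6 + 11 = 26
Shortest: 19.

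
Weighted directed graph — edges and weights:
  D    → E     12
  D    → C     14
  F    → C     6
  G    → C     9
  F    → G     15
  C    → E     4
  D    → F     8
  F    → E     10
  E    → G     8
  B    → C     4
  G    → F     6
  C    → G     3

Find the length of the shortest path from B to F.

13

Candidate routes:
B -> C -> G -> F: 4 + 3 + 6 = 13
B -> C -> E -> G -> F: 4 + 4 + 8 + 6 = 22
Shortest: 13.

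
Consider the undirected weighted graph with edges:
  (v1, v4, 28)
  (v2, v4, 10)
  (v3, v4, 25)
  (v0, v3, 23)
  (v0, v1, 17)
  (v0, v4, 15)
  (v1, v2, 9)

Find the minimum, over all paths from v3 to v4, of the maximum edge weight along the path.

23

Paths from v3 to v4:
v3 → v0 → v1 → v2 → v4: max(23, 17, 9, 10) = 23
v3 → v0 → v4: max(23, 15) = 23
v3 → v4: max(25) = 25
v3 → v0 → v1 → v4: max(23, 17, 28) = 28
The minimum achievable maximum is 23.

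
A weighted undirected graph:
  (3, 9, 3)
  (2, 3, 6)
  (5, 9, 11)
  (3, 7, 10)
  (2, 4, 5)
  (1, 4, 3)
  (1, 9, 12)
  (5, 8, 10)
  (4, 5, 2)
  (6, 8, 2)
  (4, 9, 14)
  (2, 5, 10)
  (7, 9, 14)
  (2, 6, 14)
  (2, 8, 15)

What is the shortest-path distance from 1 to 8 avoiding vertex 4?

Some routes from 1 to 8 avoiding 4:
1→9→3→2→6→8: 12 + 3 + 6 + 14 + 2 = 37
1→9→3→2→5→8: 12 + 3 + 6 + 10 + 10 = 41
1→9→5→8: 12 + 11 + 10 = 33
1→9→3→2→8: 12 + 3 + 6 + 15 = 36
1→9→5→2→8: 12 + 11 + 10 + 15 = 48
The minimum is 33.

33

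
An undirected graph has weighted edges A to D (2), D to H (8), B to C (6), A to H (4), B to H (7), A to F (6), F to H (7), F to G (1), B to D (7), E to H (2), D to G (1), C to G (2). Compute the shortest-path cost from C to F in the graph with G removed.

20

Checking several routes:
C→B→H→A→F: 6 + 7 + 4 + 6 = 23
C→B→H→F: 6 + 7 + 7 = 20
C→B→D→A→F: 6 + 7 + 2 + 6 = 21
Shortest: 20.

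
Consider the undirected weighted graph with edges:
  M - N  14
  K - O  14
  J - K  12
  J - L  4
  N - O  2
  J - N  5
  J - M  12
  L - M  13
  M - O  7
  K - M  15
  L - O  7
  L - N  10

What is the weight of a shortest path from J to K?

12

Some routes from J to K:
J-L-O-K: 4 + 7 + 14 = 25
J-N-O-K: 5 + 2 + 14 = 21
J-M-K: 12 + 15 = 27
J-K: 12
Shortest: 12.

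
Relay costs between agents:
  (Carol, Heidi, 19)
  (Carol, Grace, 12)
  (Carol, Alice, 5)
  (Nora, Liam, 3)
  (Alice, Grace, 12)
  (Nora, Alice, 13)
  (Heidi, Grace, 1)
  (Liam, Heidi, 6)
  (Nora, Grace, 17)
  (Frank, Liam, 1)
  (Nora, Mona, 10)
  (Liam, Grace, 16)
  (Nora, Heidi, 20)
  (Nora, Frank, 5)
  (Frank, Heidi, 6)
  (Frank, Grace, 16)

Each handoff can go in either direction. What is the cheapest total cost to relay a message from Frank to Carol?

19

A few of the Frank→Carol routes:
Frank - Liam - Heidi - Grace - Carol: 1 + 6 + 1 + 12 = 20
Frank - Heidi - Grace - Carol: 6 + 1 + 12 = 19
Frank - Liam - Nora - Alice - Carol: 1 + 3 + 13 + 5 = 22
Shortest: 19.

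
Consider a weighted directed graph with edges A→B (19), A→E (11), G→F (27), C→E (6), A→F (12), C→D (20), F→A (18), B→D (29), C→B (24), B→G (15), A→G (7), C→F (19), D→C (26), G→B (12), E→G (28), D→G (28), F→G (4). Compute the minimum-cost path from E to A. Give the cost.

Paths from E to A:
E→G→B→D→C→F→A: 28 + 12 + 29 + 26 + 19 + 18 = 132
E→G→F→A: 28 + 27 + 18 = 73
Shortest: 73.

73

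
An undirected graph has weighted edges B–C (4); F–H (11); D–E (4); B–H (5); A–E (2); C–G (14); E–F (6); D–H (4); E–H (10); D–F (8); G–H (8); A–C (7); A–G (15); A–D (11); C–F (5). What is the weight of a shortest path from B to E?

13

Comparing a few candidate routes:
B - H - F - E: 5 + 11 + 6 = 22
B - C - F - E: 4 + 5 + 6 = 15
B - H - E: 5 + 10 = 15
B - C - A - E: 4 + 7 + 2 = 13
B - H - D - E: 5 + 4 + 4 = 13
B - C - F - D - E: 4 + 5 + 8 + 4 = 21
The minimum is 13.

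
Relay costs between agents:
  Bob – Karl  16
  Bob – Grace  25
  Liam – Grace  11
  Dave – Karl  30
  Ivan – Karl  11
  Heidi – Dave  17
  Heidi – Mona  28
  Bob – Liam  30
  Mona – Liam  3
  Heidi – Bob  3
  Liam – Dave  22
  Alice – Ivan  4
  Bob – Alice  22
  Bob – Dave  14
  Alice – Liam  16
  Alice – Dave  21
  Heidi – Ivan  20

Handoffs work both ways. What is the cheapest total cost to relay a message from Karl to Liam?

31

A few of the Karl→Liam routes:
Karl→Dave→Liam: 30 + 22 = 52
Karl→Ivan→Alice→Liam: 11 + 4 + 16 = 31
Karl→Bob→Dave→Liam: 16 + 14 + 22 = 52
Karl→Bob→Heidi→Mona→Liam: 16 + 3 + 28 + 3 = 50
Karl→Bob→Liam: 16 + 30 = 46
Shortest: 31.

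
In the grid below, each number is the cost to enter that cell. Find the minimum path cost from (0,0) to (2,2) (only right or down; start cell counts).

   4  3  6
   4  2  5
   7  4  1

Best path: [0,0]→[0,1]→[1,1]→[2,1]→[2,2]
Cost: 4 + 3 + 2 + 4 + 1 = 14

14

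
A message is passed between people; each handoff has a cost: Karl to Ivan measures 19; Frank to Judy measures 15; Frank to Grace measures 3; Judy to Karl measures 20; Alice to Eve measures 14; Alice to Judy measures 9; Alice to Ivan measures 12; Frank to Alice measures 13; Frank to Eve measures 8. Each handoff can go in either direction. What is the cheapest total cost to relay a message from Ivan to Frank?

Checking several routes:
Ivan - Alice - Judy - Frank: 12 + 9 + 15 = 36
Ivan - Alice - Frank: 12 + 13 = 25
Ivan - Alice - Eve - Frank: 12 + 14 + 8 = 34
Shortest: 25.

25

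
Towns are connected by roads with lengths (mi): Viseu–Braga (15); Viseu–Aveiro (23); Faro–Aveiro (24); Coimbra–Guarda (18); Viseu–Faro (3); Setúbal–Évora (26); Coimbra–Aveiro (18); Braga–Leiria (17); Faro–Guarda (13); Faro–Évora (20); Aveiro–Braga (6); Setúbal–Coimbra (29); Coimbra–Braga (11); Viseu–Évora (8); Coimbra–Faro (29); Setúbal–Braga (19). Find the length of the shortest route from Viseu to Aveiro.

A few of the Viseu→Aveiro routes:
Viseu - Braga - Aveiro: 15 + 6 = 21
Viseu - Faro - Coimbra - Braga - Aveiro: 3 + 29 + 11 + 6 = 49
Viseu - Faro - Aveiro: 3 + 24 = 27
Viseu - Braga - Coimbra - Aveiro: 15 + 11 + 18 = 44
Viseu - Aveiro: 23
Shortest: 21 mi.

21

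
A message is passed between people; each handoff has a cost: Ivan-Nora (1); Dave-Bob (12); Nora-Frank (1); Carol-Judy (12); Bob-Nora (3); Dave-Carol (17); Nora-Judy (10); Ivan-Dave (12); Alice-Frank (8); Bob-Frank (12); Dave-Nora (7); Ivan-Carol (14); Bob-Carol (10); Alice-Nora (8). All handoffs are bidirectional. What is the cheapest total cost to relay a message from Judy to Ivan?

11

Some routes from Judy to Ivan:
Judy-Nora-Dave-Ivan: 10 + 7 + 12 = 29
Judy-Carol-Bob-Nora-Ivan: 12 + 10 + 3 + 1 = 26
Judy-Nora-Ivan: 10 + 1 = 11
Judy-Carol-Ivan: 12 + 14 = 26
Judy-Carol-Bob-Frank-Nora-Ivan: 12 + 10 + 12 + 1 + 1 = 36
Best route has total 11.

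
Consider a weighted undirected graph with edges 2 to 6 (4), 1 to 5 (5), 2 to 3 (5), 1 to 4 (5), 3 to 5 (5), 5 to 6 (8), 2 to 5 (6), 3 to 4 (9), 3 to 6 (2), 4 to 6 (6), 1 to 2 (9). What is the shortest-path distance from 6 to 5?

A few of the 6→5 routes:
6 - 5: 8
6 - 2 - 5: 4 + 6 = 10
6 - 3 - 5: 2 + 5 = 7
Best route has total 7.

7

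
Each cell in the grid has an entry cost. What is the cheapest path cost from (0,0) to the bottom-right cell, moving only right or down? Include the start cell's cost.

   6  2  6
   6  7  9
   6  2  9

Path [0,0]→[0,1]→[1,1]→[2,1]→[2,2]: 6 + 2 + 7 + 2 + 9 = 26.
(Top row then right column would cost 32.)

26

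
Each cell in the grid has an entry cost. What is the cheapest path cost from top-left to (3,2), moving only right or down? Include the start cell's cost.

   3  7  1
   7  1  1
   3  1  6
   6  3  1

Path (0,0) -> (0,1) -> (1,1) -> (2,1) -> (3,1) -> (3,2): 3 + 7 + 1 + 1 + 3 + 1 = 16.

16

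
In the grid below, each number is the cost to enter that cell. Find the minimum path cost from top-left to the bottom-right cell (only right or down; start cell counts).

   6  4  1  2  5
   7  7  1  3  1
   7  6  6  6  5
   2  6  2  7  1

22

Best path: (0,0) -> (0,1) -> (0,2) -> (1,2) -> (1,3) -> (1,4) -> (2,4) -> (3,4)
Cost: 6 + 4 + 1 + 1 + 3 + 1 + 5 + 1 = 22
For comparison, the top-then-right route costs 25.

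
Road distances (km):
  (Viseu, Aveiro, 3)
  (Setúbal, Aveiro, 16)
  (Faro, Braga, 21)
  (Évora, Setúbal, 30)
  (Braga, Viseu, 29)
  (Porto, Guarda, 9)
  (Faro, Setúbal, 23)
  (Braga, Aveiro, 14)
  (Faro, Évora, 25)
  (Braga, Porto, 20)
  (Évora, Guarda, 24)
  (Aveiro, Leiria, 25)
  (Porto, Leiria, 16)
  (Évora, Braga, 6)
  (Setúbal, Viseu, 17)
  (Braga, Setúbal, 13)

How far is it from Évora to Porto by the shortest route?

Checking several routes:
Évora -> Setúbal -> Braga -> Porto: 30 + 13 + 20 = 63
Évora -> Braga -> Aveiro -> Leiria -> Porto: 6 + 14 + 25 + 16 = 61
Évora -> Braga -> Setúbal -> Aveiro -> Leiria -> Porto: 6 + 13 + 16 + 25 + 16 = 76
Évora -> Braga -> Porto: 6 + 20 = 26
Évora -> Faro -> Braga -> Porto: 25 + 21 + 20 = 66
Évora -> Guarda -> Porto: 24 + 9 = 33
Best route has total 26 km.

26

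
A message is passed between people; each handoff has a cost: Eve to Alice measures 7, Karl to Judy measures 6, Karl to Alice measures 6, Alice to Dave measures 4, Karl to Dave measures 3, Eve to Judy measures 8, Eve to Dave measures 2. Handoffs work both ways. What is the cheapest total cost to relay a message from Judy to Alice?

12

Routes from Judy to Alice:
Judy→Eve→Dave→Alice: 8 + 2 + 4 = 14
Judy→Karl→Dave→Alice: 6 + 3 + 4 = 13
Judy→Eve→Alice: 8 + 7 = 15
Judy→Karl→Alice: 6 + 6 = 12
Judy→Karl→Dave→Eve→Alice: 6 + 3 + 2 + 7 = 18
Judy→Eve→Dave→Karl→Alice: 8 + 2 + 3 + 6 = 19
The minimum is 12.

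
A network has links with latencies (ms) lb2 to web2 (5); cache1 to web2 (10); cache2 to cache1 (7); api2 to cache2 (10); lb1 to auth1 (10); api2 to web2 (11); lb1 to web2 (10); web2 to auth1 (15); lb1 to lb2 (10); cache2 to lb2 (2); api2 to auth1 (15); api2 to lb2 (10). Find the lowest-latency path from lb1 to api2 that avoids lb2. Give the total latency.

21

Routes from lb1 to api2 avoiding lb2:
lb1→auth1→web2→cache1→cache2→api2: 10 + 15 + 10 + 7 + 10 = 52
lb1→web2→auth1→api2: 10 + 15 + 15 = 40
lb1→web2→api2: 10 + 11 = 21
lb1→web2→cache1→cache2→api2: 10 + 10 + 7 + 10 = 37
lb1→auth1→web2→api2: 10 + 15 + 11 = 36
lb1→auth1→api2: 10 + 15 = 25
Shortest: 21 ms.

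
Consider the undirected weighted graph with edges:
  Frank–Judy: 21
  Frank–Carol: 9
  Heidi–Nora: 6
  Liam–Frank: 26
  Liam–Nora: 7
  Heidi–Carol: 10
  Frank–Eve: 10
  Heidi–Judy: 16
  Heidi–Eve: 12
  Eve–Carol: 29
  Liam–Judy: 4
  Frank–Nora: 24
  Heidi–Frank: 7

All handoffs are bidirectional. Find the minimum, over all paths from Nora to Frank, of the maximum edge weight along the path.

Checking several routes:
Nora-Liam-Judy-Heidi-Carol-Frank: max(7, 4, 16, 10, 9) = 16
Nora-Heidi-Eve-Frank: max(6, 12, 10) = 12
Nora-Heidi-Carol-Frank: max(6, 10, 9) = 10
Nora-Liam-Judy-Heidi-Eve-Frank: max(7, 4, 16, 12, 10) = 16
Nora-Heidi-Frank: max(6, 7) = 7
Nora-Liam-Judy-Heidi-Frank: max(7, 4, 16, 7) = 16
Smallest bottleneck: 7.

7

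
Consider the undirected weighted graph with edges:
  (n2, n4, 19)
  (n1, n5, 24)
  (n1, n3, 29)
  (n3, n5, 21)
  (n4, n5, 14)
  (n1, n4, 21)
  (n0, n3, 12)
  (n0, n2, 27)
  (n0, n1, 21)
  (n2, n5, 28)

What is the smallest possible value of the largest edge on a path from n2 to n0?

21

Some routes from n2 to n0:
n2 → n4 → n1 → n5 → n3 → n0: max(19, 21, 24, 21, 12) = 24
n2 → n4 → n5 → n3 → n0: max(19, 14, 21, 12) = 21
n2 → n4 → n1 → n0: max(19, 21, 21) = 21
The minimum achievable maximum is 21.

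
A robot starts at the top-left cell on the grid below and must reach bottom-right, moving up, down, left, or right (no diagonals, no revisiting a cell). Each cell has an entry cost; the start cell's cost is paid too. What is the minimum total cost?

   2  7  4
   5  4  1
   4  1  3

Take (0,0)→(1,0)→(1,1)→(1,2)→(2,2) for a total of 2 + 5 + 4 + 1 + 3 = 15.

15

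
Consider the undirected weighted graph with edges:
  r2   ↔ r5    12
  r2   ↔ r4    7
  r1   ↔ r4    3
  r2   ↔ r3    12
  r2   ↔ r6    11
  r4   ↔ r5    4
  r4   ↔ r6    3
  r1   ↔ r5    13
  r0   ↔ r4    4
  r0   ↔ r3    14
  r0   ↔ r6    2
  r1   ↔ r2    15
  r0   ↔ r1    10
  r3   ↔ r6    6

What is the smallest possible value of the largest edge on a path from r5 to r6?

4

Comparing a few candidate routes:
r5 → r4 → r6: max(4, 3) = 4
r5 → r4 → r2 → r6: max(4, 7, 11) = 11
r5 → r4 → r0 → r6: max(4, 4, 2) = 4
r5 → r4 → r1 → r0 → r6: max(4, 3, 10, 2) = 10
r5 → r4 → r2 → r3 → r6: max(4, 7, 12, 6) = 12
Smallest bottleneck: 4.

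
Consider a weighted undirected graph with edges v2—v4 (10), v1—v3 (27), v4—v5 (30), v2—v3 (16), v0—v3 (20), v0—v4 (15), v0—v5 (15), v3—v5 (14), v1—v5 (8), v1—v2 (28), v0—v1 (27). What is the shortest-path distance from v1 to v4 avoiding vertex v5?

38

Candidate routes:
v1 -> v3 -> v0 -> v4: 27 + 20 + 15 = 62
v1 -> v3 -> v2 -> v4: 27 + 16 + 10 = 53
v1 -> v0 -> v4: 27 + 15 = 42
v1 -> v0 -> v3 -> v2 -> v4: 27 + 20 + 16 + 10 = 73
v1 -> v2 -> v3 -> v0 -> v4: 28 + 16 + 20 + 15 = 79
v1 -> v2 -> v4: 28 + 10 = 38
Shortest: 38.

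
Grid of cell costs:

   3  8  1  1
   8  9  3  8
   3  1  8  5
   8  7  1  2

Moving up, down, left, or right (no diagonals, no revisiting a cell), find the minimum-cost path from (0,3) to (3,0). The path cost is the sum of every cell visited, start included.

25

Take r0c3 → r0c2 → r1c2 → r2c2 → r2c1 → r2c0 → r3c0 for a total of 1 + 1 + 3 + 8 + 1 + 3 + 8 = 25.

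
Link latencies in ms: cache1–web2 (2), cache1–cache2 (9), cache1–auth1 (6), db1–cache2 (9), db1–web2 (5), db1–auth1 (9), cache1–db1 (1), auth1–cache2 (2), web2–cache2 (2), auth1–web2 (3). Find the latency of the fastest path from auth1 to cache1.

Comparing a few candidate routes:
auth1-cache1: 6
auth1-cache2-web2-cache1: 2 + 2 + 2 = 6
auth1-db1-cache1: 9 + 1 = 10
auth1-web2-cache1: 3 + 2 = 5
auth1-web2-db1-cache1: 3 + 5 + 1 = 9
The minimum is 5 ms.

5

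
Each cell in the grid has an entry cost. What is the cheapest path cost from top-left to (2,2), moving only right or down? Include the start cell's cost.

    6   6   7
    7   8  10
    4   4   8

29

One optimal route is r0c0 r1c0 r2c0 r2c1 r2c2.
Its cost is 6 + 7 + 4 + 4 + 8 = 29.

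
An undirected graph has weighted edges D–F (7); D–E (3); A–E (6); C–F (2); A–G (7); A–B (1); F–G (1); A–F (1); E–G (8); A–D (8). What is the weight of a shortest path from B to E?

7

Some routes from B to E:
B → A → F → D → E: 1 + 1 + 7 + 3 = 12
B → A → E: 1 + 6 = 7
B → A → D → E: 1 + 8 + 3 = 12
B → A → F → G → E: 1 + 1 + 1 + 8 = 11
Shortest: 7.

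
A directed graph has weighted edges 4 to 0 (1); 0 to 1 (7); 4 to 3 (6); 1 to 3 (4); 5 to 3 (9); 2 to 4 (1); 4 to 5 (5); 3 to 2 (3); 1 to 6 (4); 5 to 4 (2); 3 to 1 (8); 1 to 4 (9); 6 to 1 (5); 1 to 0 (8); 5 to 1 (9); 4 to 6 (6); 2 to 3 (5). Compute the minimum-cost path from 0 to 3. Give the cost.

Paths from 0 to 3:
0→1→4→3: 7 + 9 + 6 = 22
0→1→4→5→3: 7 + 9 + 5 + 9 = 30
0→1→3: 7 + 4 = 11
The minimum is 11.

11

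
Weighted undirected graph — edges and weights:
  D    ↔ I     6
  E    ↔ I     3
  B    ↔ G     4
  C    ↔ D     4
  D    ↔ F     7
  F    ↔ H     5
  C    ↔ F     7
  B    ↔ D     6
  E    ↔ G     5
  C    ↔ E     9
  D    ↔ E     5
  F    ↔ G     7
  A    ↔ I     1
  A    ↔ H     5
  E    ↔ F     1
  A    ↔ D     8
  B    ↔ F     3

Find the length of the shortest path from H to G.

11

Comparing a few candidate routes:
H-A-I-E-F-B-G: 5 + 1 + 3 + 1 + 3 + 4 = 17
H-F-G: 5 + 7 = 12
H-F-B-G: 5 + 3 + 4 = 12
H-A-I-E-F-G: 5 + 1 + 3 + 1 + 7 = 17
H-A-I-E-G: 5 + 1 + 3 + 5 = 14
H-F-E-G: 5 + 1 + 5 = 11
The minimum is 11.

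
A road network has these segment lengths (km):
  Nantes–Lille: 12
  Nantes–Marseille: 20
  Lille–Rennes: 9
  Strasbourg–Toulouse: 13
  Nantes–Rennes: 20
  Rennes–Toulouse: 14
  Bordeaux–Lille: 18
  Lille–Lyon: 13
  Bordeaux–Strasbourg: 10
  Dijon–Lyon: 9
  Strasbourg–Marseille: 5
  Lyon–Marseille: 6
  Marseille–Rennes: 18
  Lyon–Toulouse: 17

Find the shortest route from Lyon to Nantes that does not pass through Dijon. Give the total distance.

25

Checking several routes:
Lyon-Lille-Nantes: 13 + 12 = 25
Lyon-Lille-Rennes-Nantes: 13 + 9 + 20 = 42
Lyon-Marseille-Nantes: 6 + 20 = 26
Lyon-Marseille-Rennes-Lille-Nantes: 6 + 18 + 9 + 12 = 45
Lyon-Marseille-Rennes-Nantes: 6 + 18 + 20 = 44
The minimum is 25 km.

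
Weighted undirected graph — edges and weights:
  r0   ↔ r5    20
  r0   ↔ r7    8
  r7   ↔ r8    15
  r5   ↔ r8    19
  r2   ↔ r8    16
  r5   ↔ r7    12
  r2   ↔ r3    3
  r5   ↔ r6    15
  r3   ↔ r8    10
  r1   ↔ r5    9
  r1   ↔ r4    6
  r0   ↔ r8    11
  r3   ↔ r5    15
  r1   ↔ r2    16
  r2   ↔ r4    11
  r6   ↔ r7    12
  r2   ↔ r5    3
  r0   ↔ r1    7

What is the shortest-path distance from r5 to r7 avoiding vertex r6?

12

A few of the r5→r7 routes:
r5 - r2 - r3 - r8 - r7: 3 + 3 + 10 + 15 = 31
r5 - r7: 12
r5 - r0 - r7: 20 + 8 = 28
r5 - r1 - r0 - r7: 9 + 7 + 8 = 24
r5 - r8 - r7: 19 + 15 = 34
The minimum is 12.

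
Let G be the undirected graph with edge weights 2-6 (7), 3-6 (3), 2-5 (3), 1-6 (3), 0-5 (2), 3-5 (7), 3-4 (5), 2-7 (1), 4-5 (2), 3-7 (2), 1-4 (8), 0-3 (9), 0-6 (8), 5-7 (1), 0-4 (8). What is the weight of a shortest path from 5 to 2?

A few of the 5→2 routes:
5 - 2: 3
5 - 3 - 7 - 2: 7 + 2 + 1 = 10
5 - 7 - 2: 1 + 1 = 2
5 - 7 - 3 - 6 - 2: 1 + 2 + 3 + 7 = 13
5 - 0 - 3 - 7 - 2: 2 + 9 + 2 + 1 = 14
5 - 4 - 3 - 7 - 2: 2 + 5 + 2 + 1 = 10
Best route has total 2.

2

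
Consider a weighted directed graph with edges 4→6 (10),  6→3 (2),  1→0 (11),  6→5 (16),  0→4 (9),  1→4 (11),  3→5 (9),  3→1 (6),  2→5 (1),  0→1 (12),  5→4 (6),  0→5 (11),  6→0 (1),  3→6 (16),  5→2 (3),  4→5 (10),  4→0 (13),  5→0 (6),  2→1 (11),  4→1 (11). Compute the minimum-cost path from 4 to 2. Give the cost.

13

Comparing a few candidate routes:
4 - 5 - 2: 10 + 3 = 13
4 - 0 - 5 - 2: 13 + 11 + 3 = 27
4 - 6 - 0 - 5 - 2: 10 + 1 + 11 + 3 = 25
4 - 6 - 3 - 5 - 2: 10 + 2 + 9 + 3 = 24
The minimum is 13.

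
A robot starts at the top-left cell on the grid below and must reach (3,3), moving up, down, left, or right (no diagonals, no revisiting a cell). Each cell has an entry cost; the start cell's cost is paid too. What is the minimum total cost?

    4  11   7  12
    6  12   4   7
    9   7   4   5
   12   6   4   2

36

Take (0,0) -> (0,1) -> (0,2) -> (1,2) -> (2,2) -> (3,2) -> (3,3) for a total of 4 + 11 + 7 + 4 + 4 + 4 + 2 = 36.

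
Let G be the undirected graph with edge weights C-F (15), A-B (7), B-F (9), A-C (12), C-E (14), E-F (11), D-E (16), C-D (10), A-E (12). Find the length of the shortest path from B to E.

A few of the B→E routes:
B -> A -> C -> E: 7 + 12 + 14 = 33
B -> F -> E: 9 + 11 = 20
B -> A -> E: 7 + 12 = 19
Shortest: 19.

19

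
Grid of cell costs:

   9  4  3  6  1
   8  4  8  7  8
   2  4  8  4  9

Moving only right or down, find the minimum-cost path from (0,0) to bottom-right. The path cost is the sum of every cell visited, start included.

Cheapest: [0,0] [0,1] [0,2] [0,3] [0,4] [1,4] [2,4]
  9 + 4 + 3 + 6 + 1 + 8 + 9 = 40

40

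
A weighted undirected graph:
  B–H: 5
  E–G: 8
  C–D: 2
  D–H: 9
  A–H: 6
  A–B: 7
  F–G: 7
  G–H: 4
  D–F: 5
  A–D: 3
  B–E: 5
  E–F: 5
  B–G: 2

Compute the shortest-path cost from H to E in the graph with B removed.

Comparing a few candidate routes:
H-G-E: 4 + 8 = 12
H-A-D-F-G-E: 6 + 3 + 5 + 7 + 8 = 29
H-D-F-E: 9 + 5 + 5 = 19
H-G-F-E: 4 + 7 + 5 = 16
H-A-D-F-E: 6 + 3 + 5 + 5 = 19
Shortest: 12.

12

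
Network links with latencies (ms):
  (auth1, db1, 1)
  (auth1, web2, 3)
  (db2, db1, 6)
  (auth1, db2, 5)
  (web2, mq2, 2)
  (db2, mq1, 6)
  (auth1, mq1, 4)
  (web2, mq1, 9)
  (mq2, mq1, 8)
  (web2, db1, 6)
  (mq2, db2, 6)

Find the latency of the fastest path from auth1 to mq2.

5

Some routes from auth1 to mq2:
auth1 - mq1 - web2 - mq2: 4 + 9 + 2 = 15
auth1 - web2 - mq2: 3 + 2 = 5
auth1 - db2 - mq2: 5 + 6 = 11
auth1 - db1 - db2 - mq2: 1 + 6 + 6 = 13
auth1 - db1 - web2 - mq2: 1 + 6 + 2 = 9
auth1 - mq1 - mq2: 4 + 8 = 12
Shortest: 5 ms.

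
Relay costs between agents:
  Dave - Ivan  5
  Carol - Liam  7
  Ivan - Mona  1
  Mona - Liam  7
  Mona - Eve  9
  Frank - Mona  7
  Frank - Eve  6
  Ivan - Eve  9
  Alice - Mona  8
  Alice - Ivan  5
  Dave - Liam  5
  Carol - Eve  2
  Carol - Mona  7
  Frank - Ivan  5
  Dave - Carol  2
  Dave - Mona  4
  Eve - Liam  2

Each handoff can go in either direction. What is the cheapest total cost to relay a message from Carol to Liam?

A few of the Carol→Liam routes:
Carol→Liam: 7
Carol→Dave→Liam: 2 + 5 = 7
Carol→Eve→Liam: 2 + 2 = 4
Carol→Dave→Mona→Liam: 2 + 4 + 7 = 13
Shortest: 4.

4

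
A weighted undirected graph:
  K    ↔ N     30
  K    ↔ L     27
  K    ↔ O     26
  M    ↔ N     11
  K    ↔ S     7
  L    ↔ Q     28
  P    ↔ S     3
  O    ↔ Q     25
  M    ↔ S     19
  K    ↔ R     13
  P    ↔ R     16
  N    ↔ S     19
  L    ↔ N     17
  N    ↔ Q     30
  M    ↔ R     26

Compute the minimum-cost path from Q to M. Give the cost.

41

Comparing a few candidate routes:
Q -> L -> N -> M: 28 + 17 + 11 = 56
Q -> N -> M: 30 + 11 = 41
Q -> O -> K -> S -> M: 25 + 26 + 7 + 19 = 77
Q -> L -> K -> S -> M: 28 + 27 + 7 + 19 = 81
Q -> N -> S -> M: 30 + 19 + 19 = 68
The minimum is 41.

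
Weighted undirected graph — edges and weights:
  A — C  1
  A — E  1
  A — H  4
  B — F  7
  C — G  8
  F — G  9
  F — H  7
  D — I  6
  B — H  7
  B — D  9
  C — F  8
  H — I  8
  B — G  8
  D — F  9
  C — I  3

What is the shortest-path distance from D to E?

A few of the D→E routes:
D → F → H → A → E: 9 + 7 + 4 + 1 = 21
D → F → C → A → E: 9 + 8 + 1 + 1 = 19
D → B → H → A → E: 9 + 7 + 4 + 1 = 21
D → I → C → A → E: 6 + 3 + 1 + 1 = 11
D → I → H → A → E: 6 + 8 + 4 + 1 = 19
The minimum is 11.

11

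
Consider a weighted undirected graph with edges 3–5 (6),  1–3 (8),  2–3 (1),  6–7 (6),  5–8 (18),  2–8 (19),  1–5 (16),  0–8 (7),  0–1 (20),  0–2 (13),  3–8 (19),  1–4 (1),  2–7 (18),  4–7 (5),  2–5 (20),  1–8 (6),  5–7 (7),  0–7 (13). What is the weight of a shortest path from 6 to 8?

A few of the 6→8 routes:
6→7→5→3→1→8: 6 + 7 + 6 + 8 + 6 = 33
6→7→4→1→8: 6 + 5 + 1 + 6 = 18
6→7→5→8: 6 + 7 + 18 = 31
6→7→0→8: 6 + 13 + 7 = 26
6→7→5→1→8: 6 + 7 + 16 + 6 = 35
The minimum is 18.

18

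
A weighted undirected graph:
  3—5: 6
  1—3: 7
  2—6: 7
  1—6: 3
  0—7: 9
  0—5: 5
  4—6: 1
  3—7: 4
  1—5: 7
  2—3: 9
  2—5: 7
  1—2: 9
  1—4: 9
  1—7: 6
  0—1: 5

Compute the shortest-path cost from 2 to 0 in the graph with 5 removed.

A few of the 2→0 routes:
2-3-1-0: 9 + 7 + 5 = 21
2-6-1-0: 7 + 3 + 5 = 15
2-1-0: 9 + 5 = 14
Shortest: 14.

14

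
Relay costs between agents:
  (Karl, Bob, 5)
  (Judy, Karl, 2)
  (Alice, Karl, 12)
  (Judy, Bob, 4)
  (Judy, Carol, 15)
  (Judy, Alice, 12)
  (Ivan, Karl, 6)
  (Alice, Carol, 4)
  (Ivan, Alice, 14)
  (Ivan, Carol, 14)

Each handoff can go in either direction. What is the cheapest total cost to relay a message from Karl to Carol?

A few of the Karl→Carol routes:
Karl→Judy→Alice→Carol: 2 + 12 + 4 = 18
Karl→Bob→Judy→Carol: 5 + 4 + 15 = 24
Karl→Alice→Carol: 12 + 4 = 16
Karl→Judy→Carol: 2 + 15 = 17
Karl→Ivan→Carol: 6 + 14 = 20
The minimum is 16.

16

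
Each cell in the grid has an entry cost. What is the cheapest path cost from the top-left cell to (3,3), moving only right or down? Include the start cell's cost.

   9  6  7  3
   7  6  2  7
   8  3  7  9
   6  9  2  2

Best path: (0,0)→(0,1)→(1,1)→(1,2)→(2,2)→(3,2)→(3,3)
Cost: 9 + 6 + 6 + 2 + 7 + 2 + 2 = 34
(Top row then right column would cost 43.)

34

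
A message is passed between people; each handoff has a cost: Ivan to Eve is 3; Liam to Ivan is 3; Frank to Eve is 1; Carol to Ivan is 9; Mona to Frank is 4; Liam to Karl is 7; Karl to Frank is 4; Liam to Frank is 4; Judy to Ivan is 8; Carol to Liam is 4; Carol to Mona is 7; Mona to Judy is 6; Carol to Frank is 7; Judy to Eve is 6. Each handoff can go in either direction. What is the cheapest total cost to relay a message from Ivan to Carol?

7

A few of the Ivan→Carol routes:
Ivan - Liam - Carol: 3 + 4 = 7
Ivan - Carol: 9
Ivan - Eve - Frank - Carol: 3 + 1 + 7 = 11
Best route has total 7.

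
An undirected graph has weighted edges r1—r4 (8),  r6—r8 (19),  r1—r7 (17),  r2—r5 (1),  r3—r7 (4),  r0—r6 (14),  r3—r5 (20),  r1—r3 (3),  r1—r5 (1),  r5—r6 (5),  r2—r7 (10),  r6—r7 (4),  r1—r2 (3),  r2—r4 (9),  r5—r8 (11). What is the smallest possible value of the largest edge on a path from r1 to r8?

11

Some routes from r1 to r8:
r1 → r4 → r2 → r7 → r6 → r5 → r8: max(8, 9, 10, 4, 5, 11) = 11
r1 → r3 → r7 → r6 → r5 → r8: max(3, 4, 4, 5, 11) = 11
r1 → r3 → r7 → r2 → r5 → r8: max(3, 4, 10, 1, 11) = 11
Best route has worst link 11.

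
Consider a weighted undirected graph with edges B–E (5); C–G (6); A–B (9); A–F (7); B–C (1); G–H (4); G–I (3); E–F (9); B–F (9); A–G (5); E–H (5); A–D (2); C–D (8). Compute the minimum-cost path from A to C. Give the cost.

10

Checking several routes:
A-F-B-C: 7 + 9 + 1 = 17
A-D-C: 2 + 8 = 10
A-B-C: 9 + 1 = 10
A-G-C: 5 + 6 = 11
Shortest: 10.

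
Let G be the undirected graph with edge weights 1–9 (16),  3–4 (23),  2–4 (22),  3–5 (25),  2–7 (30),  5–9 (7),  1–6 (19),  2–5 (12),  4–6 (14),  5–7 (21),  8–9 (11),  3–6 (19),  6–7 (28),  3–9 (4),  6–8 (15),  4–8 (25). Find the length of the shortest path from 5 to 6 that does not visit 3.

Some routes from 5 to 6 avoiding 3:
5→9→1→6: 7 + 16 + 19 = 42
5→2→4→6: 12 + 22 + 14 = 48
5→9→8→6: 7 + 11 + 15 = 33
Best route has total 33.

33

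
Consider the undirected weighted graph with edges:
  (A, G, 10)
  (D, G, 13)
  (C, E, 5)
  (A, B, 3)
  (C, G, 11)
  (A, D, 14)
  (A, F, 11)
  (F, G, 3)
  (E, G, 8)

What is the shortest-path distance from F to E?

Comparing a few candidate routes:
F→A→G→E: 11 + 10 + 8 = 29
F→A→G→C→E: 11 + 10 + 11 + 5 = 37
F→G→C→E: 3 + 11 + 5 = 19
F→G→E: 3 + 8 = 11
Shortest: 11.

11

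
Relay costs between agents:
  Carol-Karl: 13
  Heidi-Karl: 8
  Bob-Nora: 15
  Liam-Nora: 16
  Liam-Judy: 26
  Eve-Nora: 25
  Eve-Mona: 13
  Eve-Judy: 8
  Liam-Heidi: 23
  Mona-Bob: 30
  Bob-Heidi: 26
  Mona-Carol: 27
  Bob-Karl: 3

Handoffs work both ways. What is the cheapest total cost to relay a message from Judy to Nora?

Some routes from Judy to Nora:
Judy-Eve-Nora: 8 + 25 = 33
Judy-Liam-Heidi-Bob-Nora: 26 + 23 + 26 + 15 = 90
Judy-Eve-Mona-Bob-Nora: 8 + 13 + 30 + 15 = 66
Judy-Eve-Mona-Carol-Karl-Bob-Nora: 8 + 13 + 27 + 13 + 3 + 15 = 79
Judy-Liam-Heidi-Karl-Bob-Nora: 26 + 23 + 8 + 3 + 15 = 75
Judy-Liam-Nora: 26 + 16 = 42
Best route has total 33.

33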